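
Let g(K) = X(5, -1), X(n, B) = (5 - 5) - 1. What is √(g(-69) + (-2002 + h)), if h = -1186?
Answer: I*√3189 ≈ 56.471*I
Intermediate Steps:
X(n, B) = -1 (X(n, B) = 0 - 1 = -1)
g(K) = -1
√(g(-69) + (-2002 + h)) = √(-1 + (-2002 - 1186)) = √(-1 - 3188) = √(-3189) = I*√3189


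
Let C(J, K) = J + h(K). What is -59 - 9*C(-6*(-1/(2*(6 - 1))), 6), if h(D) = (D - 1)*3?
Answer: -997/5 ≈ -199.40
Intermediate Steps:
h(D) = -3 + 3*D (h(D) = (-1 + D)*3 = -3 + 3*D)
C(J, K) = -3 + J + 3*K (C(J, K) = J + (-3 + 3*K) = -3 + J + 3*K)
-59 - 9*C(-6*(-1/(2*(6 - 1))), 6) = -59 - 9*(-3 - 6*(-1/(2*(6 - 1))) + 3*6) = -59 - 9*(-3 - 6/(5*(-2)) + 18) = -59 - 9*(-3 - 6/(-10) + 18) = -59 - 9*(-3 - 6*(-1/10) + 18) = -59 - 9*(-3 + 3/5 + 18) = -59 - 9*78/5 = -59 - 702/5 = -997/5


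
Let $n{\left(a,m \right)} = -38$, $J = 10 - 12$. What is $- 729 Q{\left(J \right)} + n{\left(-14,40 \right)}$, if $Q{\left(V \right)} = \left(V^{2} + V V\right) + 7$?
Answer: $-10973$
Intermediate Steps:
$J = -2$ ($J = 10 - 12 = -2$)
$Q{\left(V \right)} = 7 + 2 V^{2}$ ($Q{\left(V \right)} = \left(V^{2} + V^{2}\right) + 7 = 2 V^{2} + 7 = 7 + 2 V^{2}$)
$- 729 Q{\left(J \right)} + n{\left(-14,40 \right)} = - 729 \left(7 + 2 \left(-2\right)^{2}\right) - 38 = - 729 \left(7 + 2 \cdot 4\right) - 38 = - 729 \left(7 + 8\right) - 38 = \left(-729\right) 15 - 38 = -10935 - 38 = -10973$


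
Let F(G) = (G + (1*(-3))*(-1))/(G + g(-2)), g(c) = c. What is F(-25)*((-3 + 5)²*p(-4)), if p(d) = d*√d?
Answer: -704*I/27 ≈ -26.074*I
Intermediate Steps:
p(d) = d^(3/2)
F(G) = (3 + G)/(-2 + G) (F(G) = (G + (1*(-3))*(-1))/(G - 2) = (G - 3*(-1))/(-2 + G) = (G + 3)/(-2 + G) = (3 + G)/(-2 + G))
F(-25)*((-3 + 5)²*p(-4)) = ((3 - 25)/(-2 - 25))*((-3 + 5)²*(-4)^(3/2)) = (-22/(-27))*(2²*(-8*I)) = (-1/27*(-22))*(4*(-8*I)) = 22*(-32*I)/27 = -704*I/27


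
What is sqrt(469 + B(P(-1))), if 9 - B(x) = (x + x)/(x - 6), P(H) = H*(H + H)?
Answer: sqrt(479) ≈ 21.886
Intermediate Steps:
P(H) = 2*H**2 (P(H) = H*(2*H) = 2*H**2)
B(x) = 9 - 2*x/(-6 + x) (B(x) = 9 - (x + x)/(x - 6) = 9 - 2*x/(-6 + x))
sqrt(469 + B(P(-1))) = sqrt(469 + (-54 + 7*(2*(-1)**2))/(-6 + 2*(-1)**2)) = sqrt(469 + (-54 + 7*(2*1))/(-6 + 2*1)) = sqrt(469 + (-54 + 7*2)/(-6 + 2)) = sqrt(469 + (-54 + 14)/(-4)) = sqrt(469 - 1/4*(-40)) = sqrt(469 + 10) = sqrt(479)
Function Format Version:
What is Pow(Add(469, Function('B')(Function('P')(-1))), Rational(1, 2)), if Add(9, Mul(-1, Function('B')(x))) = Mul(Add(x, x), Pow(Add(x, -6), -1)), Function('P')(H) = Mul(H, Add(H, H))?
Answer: Pow(479, Rational(1, 2)) ≈ 21.886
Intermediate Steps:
Function('P')(H) = Mul(2, Pow(H, 2)) (Function('P')(H) = Mul(H, Mul(2, H)) = Mul(2, Pow(H, 2)))
Function('B')(x) = Add(9, Mul(-2, x, Pow(Add(-6, x), -1))) (Function('B')(x) = Add(9, Mul(-1, Mul(Add(x, x), Pow(Add(x, -6), -1)))) = Add(9, Mul(-1, Mul(Mul(2, x), Pow(Add(-6, x), -1)))) = Add(9, Mul(-1, Mul(2, x, Pow(Add(-6, x), -1)))) = Add(9, Mul(-2, x, Pow(Add(-6, x), -1))))
Pow(Add(469, Function('B')(Function('P')(-1))), Rational(1, 2)) = Pow(Add(469, Mul(Pow(Add(-6, Mul(2, Pow(-1, 2))), -1), Add(-54, Mul(7, Mul(2, Pow(-1, 2)))))), Rational(1, 2)) = Pow(Add(469, Mul(Pow(Add(-6, Mul(2, 1)), -1), Add(-54, Mul(7, Mul(2, 1))))), Rational(1, 2)) = Pow(Add(469, Mul(Pow(Add(-6, 2), -1), Add(-54, Mul(7, 2)))), Rational(1, 2)) = Pow(Add(469, Mul(Pow(-4, -1), Add(-54, 14))), Rational(1, 2)) = Pow(Add(469, Mul(Rational(-1, 4), -40)), Rational(1, 2)) = Pow(Add(469, 10), Rational(1, 2)) = Pow(479, Rational(1, 2))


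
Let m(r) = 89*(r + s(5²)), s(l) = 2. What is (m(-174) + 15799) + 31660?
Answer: 32151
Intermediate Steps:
m(r) = 178 + 89*r (m(r) = 89*(r + 2) = 89*(2 + r) = 178 + 89*r)
(m(-174) + 15799) + 31660 = ((178 + 89*(-174)) + 15799) + 31660 = ((178 - 15486) + 15799) + 31660 = (-15308 + 15799) + 31660 = 491 + 31660 = 32151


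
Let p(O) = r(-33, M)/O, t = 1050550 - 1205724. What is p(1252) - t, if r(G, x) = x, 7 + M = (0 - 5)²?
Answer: 97138933/626 ≈ 1.5517e+5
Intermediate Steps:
t = -155174
M = 18 (M = -7 + (0 - 5)² = -7 + (-5)² = -7 + 25 = 18)
p(O) = 18/O
p(1252) - t = 18/1252 - 1*(-155174) = 18*(1/1252) + 155174 = 9/626 + 155174 = 97138933/626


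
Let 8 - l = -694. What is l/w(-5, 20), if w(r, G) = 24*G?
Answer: 117/80 ≈ 1.4625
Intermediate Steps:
l = 702 (l = 8 - 1*(-694) = 8 + 694 = 702)
l/w(-5, 20) = 702/((24*20)) = 702/480 = 702*(1/480) = 117/80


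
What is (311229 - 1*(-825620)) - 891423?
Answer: 245426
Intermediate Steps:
(311229 - 1*(-825620)) - 891423 = (311229 + 825620) - 891423 = 1136849 - 891423 = 245426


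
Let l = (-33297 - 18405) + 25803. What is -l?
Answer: 25899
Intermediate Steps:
l = -25899 (l = -51702 + 25803 = -25899)
-l = -1*(-25899) = 25899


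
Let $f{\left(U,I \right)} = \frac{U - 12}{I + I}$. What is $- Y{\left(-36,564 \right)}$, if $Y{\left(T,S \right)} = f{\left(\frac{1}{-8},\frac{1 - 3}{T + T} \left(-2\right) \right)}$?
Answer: $- \frac{873}{8} \approx -109.13$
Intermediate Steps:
$f{\left(U,I \right)} = \frac{-12 + U}{2 I}$
$Y{\left(T,S \right)} = - \frac{97 T}{32}$ ($Y{\left(T,S \right)} = \frac{-12 + \frac{1}{-8}}{2 \frac{1 - 3}{T + T} \left(-2\right)} = \frac{-12 - \frac{1}{8}}{2 - \frac{2}{2 T} \left(-2\right)} = \frac{1}{2} \frac{1}{- 2 \frac{1}{2 T} \left(-2\right)} \left(- \frac{97}{8}\right) = \frac{1}{2} \frac{1}{- \frac{1}{T} \left(-2\right)} \left(- \frac{97}{8}\right) = \frac{1}{2} \frac{1}{2 \frac{1}{T}} \left(- \frac{97}{8}\right) = \frac{1}{2} \frac{T}{2} \left(- \frac{97}{8}\right) = - \frac{97 T}{32}$)
$- Y{\left(-36,564 \right)} = - \frac{\left(-97\right) \left(-36\right)}{32} = \left(-1\right) \frac{873}{8} = - \frac{873}{8}$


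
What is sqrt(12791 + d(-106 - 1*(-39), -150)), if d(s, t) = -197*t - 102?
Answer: sqrt(42239) ≈ 205.52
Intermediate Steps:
d(s, t) = -102 - 197*t
sqrt(12791 + d(-106 - 1*(-39), -150)) = sqrt(12791 + (-102 - 197*(-150))) = sqrt(12791 + (-102 + 29550)) = sqrt(12791 + 29448) = sqrt(42239)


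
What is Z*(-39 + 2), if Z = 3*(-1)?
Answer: 111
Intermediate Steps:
Z = -3
Z*(-39 + 2) = -3*(-39 + 2) = -3*(-37) = 111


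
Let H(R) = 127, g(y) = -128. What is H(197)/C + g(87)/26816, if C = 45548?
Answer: -37883/19084612 ≈ -0.0019850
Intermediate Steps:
H(197)/C + g(87)/26816 = 127/45548 - 128/26816 = 127*(1/45548) - 128*1/26816 = 127/45548 - 2/419 = -37883/19084612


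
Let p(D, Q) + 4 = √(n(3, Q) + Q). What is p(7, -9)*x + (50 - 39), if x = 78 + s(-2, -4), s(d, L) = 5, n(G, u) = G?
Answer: -321 + 83*I*√6 ≈ -321.0 + 203.31*I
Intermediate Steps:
p(D, Q) = -4 + √(3 + Q)
x = 83 (x = 78 + 5 = 83)
p(7, -9)*x + (50 - 39) = (-4 + √(3 - 9))*83 + (50 - 39) = (-4 + √(-6))*83 + 11 = (-4 + I*√6)*83 + 11 = (-332 + 83*I*√6) + 11 = -321 + 83*I*√6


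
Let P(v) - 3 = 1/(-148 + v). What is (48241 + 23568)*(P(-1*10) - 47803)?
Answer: -542330363409/158 ≈ -3.4325e+9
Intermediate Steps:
P(v) = 3 + 1/(-148 + v)
(48241 + 23568)*(P(-1*10) - 47803) = (48241 + 23568)*((-443 + 3*(-1*10))/(-148 - 1*10) - 47803) = 71809*((-443 + 3*(-10))/(-148 - 10) - 47803) = 71809*((-443 - 30)/(-158) - 47803) = 71809*(-1/158*(-473) - 47803) = 71809*(473/158 - 47803) = 71809*(-7552401/158) = -542330363409/158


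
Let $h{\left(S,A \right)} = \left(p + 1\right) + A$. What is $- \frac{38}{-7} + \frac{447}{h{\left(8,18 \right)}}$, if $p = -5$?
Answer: $\frac{523}{14} \approx 37.357$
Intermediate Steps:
$h{\left(S,A \right)} = -4 + A$ ($h{\left(S,A \right)} = \left(-5 + 1\right) + A = -4 + A$)
$- \frac{38}{-7} + \frac{447}{h{\left(8,18 \right)}} = - \frac{38}{-7} + \frac{447}{-4 + 18} = \left(-38\right) \left(- \frac{1}{7}\right) + \frac{447}{14} = \frac{38}{7} + 447 \cdot \frac{1}{14} = \frac{38}{7} + \frac{447}{14} = \frac{523}{14}$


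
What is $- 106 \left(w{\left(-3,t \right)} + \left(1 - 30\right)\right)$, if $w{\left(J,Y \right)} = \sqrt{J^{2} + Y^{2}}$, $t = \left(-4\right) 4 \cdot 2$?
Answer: $3074 - 106 \sqrt{1033} \approx -332.87$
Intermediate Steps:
$t = -32$ ($t = \left(-16\right) 2 = -32$)
$- 106 \left(w{\left(-3,t \right)} + \left(1 - 30\right)\right) = - 106 \left(\sqrt{\left(-3\right)^{2} + \left(-32\right)^{2}} + \left(1 - 30\right)\right) = - 106 \left(\sqrt{9 + 1024} + \left(1 - 30\right)\right) = - 106 \left(\sqrt{1033} - 29\right) = - 106 \left(-29 + \sqrt{1033}\right) = 3074 - 106 \sqrt{1033}$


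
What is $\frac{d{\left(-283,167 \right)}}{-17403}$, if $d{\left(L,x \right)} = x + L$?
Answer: $\frac{116}{17403} \approx 0.0066655$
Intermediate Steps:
$d{\left(L,x \right)} = L + x$
$\frac{d{\left(-283,167 \right)}}{-17403} = \frac{-283 + 167}{-17403} = \left(-116\right) \left(- \frac{1}{17403}\right) = \frac{116}{17403}$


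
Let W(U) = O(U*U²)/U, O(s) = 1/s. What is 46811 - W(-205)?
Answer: 82672936356874/1766100625 ≈ 46811.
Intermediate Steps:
W(U) = U⁻⁴ (W(U) = 1/(((U*U²))*U) = 1/((U³)*U) = 1/(U³*U) = U⁻⁴)
46811 - W(-205) = 46811 - 1/(-205)⁴ = 46811 - 1*1/1766100625 = 46811 - 1/1766100625 = 82672936356874/1766100625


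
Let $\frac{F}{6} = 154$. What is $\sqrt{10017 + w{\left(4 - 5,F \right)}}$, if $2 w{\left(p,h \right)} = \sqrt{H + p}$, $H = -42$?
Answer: $\frac{\sqrt{40068 + 2 i \sqrt{43}}}{2} \approx 100.08 + 0.01638 i$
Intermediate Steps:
$F = 924$ ($F = 6 \cdot 154 = 924$)
$w{\left(p,h \right)} = \frac{\sqrt{-42 + p}}{2}$
$\sqrt{10017 + w{\left(4 - 5,F \right)}} = \sqrt{10017 + \frac{\sqrt{-42 + \left(4 - 5\right)}}{2}} = \sqrt{10017 + \frac{\sqrt{-42 - 1}}{2}} = \sqrt{10017 + \frac{\sqrt{-43}}{2}} = \sqrt{10017 + \frac{i \sqrt{43}}{2}}$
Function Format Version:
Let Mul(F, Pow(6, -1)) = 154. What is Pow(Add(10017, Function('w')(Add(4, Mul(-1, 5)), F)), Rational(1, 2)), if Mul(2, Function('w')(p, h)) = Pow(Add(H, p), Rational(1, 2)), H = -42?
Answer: Mul(Rational(1, 2), Pow(Add(40068, Mul(2, I, Pow(43, Rational(1, 2)))), Rational(1, 2))) ≈ Add(100.08, Mul(0.016380, I))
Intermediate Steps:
F = 924 (F = Mul(6, 154) = 924)
Function('w')(p, h) = Mul(Rational(1, 2), Pow(Add(-42, p), Rational(1, 2)))
Pow(Add(10017, Function('w')(Add(4, Mul(-1, 5)), F)), Rational(1, 2)) = Pow(Add(10017, Mul(Rational(1, 2), Pow(Add(-42, Add(4, Mul(-1, 5))), Rational(1, 2)))), Rational(1, 2)) = Pow(Add(10017, Mul(Rational(1, 2), Pow(Add(-42, Add(4, -5)), Rational(1, 2)))), Rational(1, 2)) = Pow(Add(10017, Mul(Rational(1, 2), Pow(Add(-42, -1), Rational(1, 2)))), Rational(1, 2)) = Pow(Add(10017, Mul(Rational(1, 2), Pow(-43, Rational(1, 2)))), Rational(1, 2)) = Pow(Add(10017, Mul(Rational(1, 2), Mul(I, Pow(43, Rational(1, 2))))), Rational(1, 2)) = Pow(Add(10017, Mul(Rational(1, 2), I, Pow(43, Rational(1, 2)))), Rational(1, 2))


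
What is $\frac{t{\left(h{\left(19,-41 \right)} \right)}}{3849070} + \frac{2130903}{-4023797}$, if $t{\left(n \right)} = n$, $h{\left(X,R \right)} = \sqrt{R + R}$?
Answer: $- \frac{2130903}{4023797} + \frac{i \sqrt{82}}{3849070} \approx -0.52958 + 2.3526 \cdot 10^{-6} i$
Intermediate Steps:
$h{\left(X,R \right)} = \sqrt{2} \sqrt{R}$ ($h{\left(X,R \right)} = \sqrt{2 R} = \sqrt{2} \sqrt{R}$)
$\frac{t{\left(h{\left(19,-41 \right)} \right)}}{3849070} + \frac{2130903}{-4023797} = \frac{\sqrt{2} \sqrt{-41}}{3849070} + \frac{2130903}{-4023797} = \sqrt{2} i \sqrt{41} \cdot \frac{1}{3849070} + 2130903 \left(- \frac{1}{4023797}\right) = i \sqrt{82} \cdot \frac{1}{3849070} - \frac{2130903}{4023797} = \frac{i \sqrt{82}}{3849070} - \frac{2130903}{4023797} = - \frac{2130903}{4023797} + \frac{i \sqrt{82}}{3849070}$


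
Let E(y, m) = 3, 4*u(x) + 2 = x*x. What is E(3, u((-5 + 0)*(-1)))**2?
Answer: 9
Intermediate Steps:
u(x) = -1/2 + x**2/4 (u(x) = -1/2 + (x*x)/4 = -1/2 + x**2/4)
E(3, u((-5 + 0)*(-1)))**2 = 3**2 = 9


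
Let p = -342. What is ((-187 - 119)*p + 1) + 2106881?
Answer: 2211534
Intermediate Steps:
((-187 - 119)*p + 1) + 2106881 = ((-187 - 119)*(-342) + 1) + 2106881 = (-306*(-342) + 1) + 2106881 = (104652 + 1) + 2106881 = 104653 + 2106881 = 2211534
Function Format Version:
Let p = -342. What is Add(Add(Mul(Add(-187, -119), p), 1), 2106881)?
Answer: 2211534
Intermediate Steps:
Add(Add(Mul(Add(-187, -119), p), 1), 2106881) = Add(Add(Mul(Add(-187, -119), -342), 1), 2106881) = Add(Add(Mul(-306, -342), 1), 2106881) = Add(Add(104652, 1), 2106881) = Add(104653, 2106881) = 2211534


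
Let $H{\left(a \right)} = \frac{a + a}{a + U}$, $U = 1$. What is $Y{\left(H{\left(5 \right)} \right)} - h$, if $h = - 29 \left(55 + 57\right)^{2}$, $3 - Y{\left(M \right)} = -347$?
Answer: $364126$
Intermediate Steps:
$H{\left(a \right)} = \frac{2 a}{1 + a}$ ($H{\left(a \right)} = \frac{a + a}{a + 1} = \frac{2 a}{1 + a}$)
$Y{\left(M \right)} = 350$ ($Y{\left(M \right)} = 3 - -347 = 3 + 347 = 350$)
$h = -363776$ ($h = - 29 \cdot 112^{2} = \left(-29\right) 12544 = -363776$)
$Y{\left(H{\left(5 \right)} \right)} - h = 350 - -363776 = 350 + 363776 = 364126$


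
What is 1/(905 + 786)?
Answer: 1/1691 ≈ 0.00059137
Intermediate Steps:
1/(905 + 786) = 1/1691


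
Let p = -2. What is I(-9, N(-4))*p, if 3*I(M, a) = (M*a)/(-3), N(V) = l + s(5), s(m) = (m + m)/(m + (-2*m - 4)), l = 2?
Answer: -16/9 ≈ -1.7778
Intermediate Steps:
s(m) = 2*m/(-4 - m) (s(m) = (2*m)/(m + (-4 - 2*m)) = (2*m)/(-4 - m) = 2*m/(-4 - m))
N(V) = 8/9 (N(V) = 2 - 2*5/(4 + 5) = 2 - 2*5/9 = 2 - 2*5*⅑ = 2 - 10/9 = 8/9)
I(M, a) = -M*a/9 (I(M, a) = ((M*a)/(-3))/3 = ((M*a)*(-⅓))/3 = (-M*a/3)/3 = -M*a/9)
I(-9, N(-4))*p = -⅑*(-9)*8/9*(-2) = (8/9)*(-2) = -16/9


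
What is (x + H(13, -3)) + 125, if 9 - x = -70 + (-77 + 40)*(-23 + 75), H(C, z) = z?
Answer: 2125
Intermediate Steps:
x = 2003 (x = 9 - (-70 + (-77 + 40)*(-23 + 75)) = 9 - (-70 - 37*52) = 9 - (-70 - 1924) = 9 - 1*(-1994) = 9 + 1994 = 2003)
(x + H(13, -3)) + 125 = (2003 - 3) + 125 = 2000 + 125 = 2125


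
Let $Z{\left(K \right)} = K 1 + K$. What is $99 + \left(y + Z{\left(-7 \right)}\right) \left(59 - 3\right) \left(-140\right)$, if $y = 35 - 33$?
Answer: $94179$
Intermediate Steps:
$y = 2$
$Z{\left(K \right)} = 2 K$ ($Z{\left(K \right)} = K + K = 2 K$)
$99 + \left(y + Z{\left(-7 \right)}\right) \left(59 - 3\right) \left(-140\right) = 99 + \left(2 + 2 \left(-7\right)\right) \left(59 - 3\right) \left(-140\right) = 99 + \left(2 - 14\right) 56 \left(-140\right) = 99 + \left(-12\right) 56 \left(-140\right) = 99 - -94080 = 99 + 94080 = 94179$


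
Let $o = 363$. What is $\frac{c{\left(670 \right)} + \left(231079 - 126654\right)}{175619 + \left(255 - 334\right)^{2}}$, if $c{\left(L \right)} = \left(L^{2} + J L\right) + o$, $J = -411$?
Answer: $\frac{139159}{90930} \approx 1.5304$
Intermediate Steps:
$c{\left(L \right)} = 363 + L^{2} - 411 L$ ($c{\left(L \right)} = \left(L^{2} - 411 L\right) + 363 = 363 + L^{2} - 411 L$)
$\frac{c{\left(670 \right)} + \left(231079 - 126654\right)}{175619 + \left(255 - 334\right)^{2}} = \frac{\left(363 + 670^{2} - 275370\right) + \left(231079 - 126654\right)}{175619 + \left(255 - 334\right)^{2}} = \frac{\left(363 + 448900 - 275370\right) + 104425}{175619 + \left(-79\right)^{2}} = \frac{173893 + 104425}{175619 + 6241} = \frac{278318}{181860} = 278318 \cdot \frac{1}{181860} = \frac{139159}{90930}$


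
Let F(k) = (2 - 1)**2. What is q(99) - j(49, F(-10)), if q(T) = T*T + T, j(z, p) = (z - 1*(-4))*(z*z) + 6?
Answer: -117359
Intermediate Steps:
F(k) = 1 (F(k) = 1**2 = 1)
j(z, p) = 6 + z**2*(4 + z) (j(z, p) = (z + 4)*z**2 + 6 = (4 + z)*z**2 + 6 = z**2*(4 + z) + 6 = 6 + z**2*(4 + z))
q(T) = T + T**2 (q(T) = T**2 + T = T + T**2)
q(99) - j(49, F(-10)) = 99*(1 + 99) - (6 + 49**3 + 4*49**2) = 99*100 - (6 + 117649 + 4*2401) = 9900 - (6 + 117649 + 9604) = 9900 - 1*127259 = 9900 - 127259 = -117359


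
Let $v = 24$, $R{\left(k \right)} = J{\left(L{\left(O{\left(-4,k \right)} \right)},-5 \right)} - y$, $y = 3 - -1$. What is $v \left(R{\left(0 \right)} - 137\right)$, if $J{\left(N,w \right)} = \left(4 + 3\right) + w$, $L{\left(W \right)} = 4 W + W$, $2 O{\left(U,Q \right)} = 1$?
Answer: $-3336$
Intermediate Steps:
$O{\left(U,Q \right)} = \frac{1}{2}$ ($O{\left(U,Q \right)} = \frac{1}{2} \cdot 1 = \frac{1}{2}$)
$L{\left(W \right)} = 5 W$
$y = 4$ ($y = 3 + 1 = 4$)
$J{\left(N,w \right)} = 7 + w$
$R{\left(k \right)} = -2$ ($R{\left(k \right)} = \left(7 - 5\right) - 4 = 2 - 4 = -2$)
$v \left(R{\left(0 \right)} - 137\right) = 24 \left(-2 - 137\right) = 24 \left(-139\right) = -3336$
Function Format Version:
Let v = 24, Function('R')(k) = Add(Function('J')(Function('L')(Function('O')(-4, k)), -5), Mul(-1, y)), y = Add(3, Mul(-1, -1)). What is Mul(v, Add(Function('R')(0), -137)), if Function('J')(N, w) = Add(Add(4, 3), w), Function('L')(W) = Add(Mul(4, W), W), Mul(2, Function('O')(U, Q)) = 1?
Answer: -3336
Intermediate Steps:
Function('O')(U, Q) = Rational(1, 2) (Function('O')(U, Q) = Mul(Rational(1, 2), 1) = Rational(1, 2))
Function('L')(W) = Mul(5, W)
y = 4 (y = Add(3, 1) = 4)
Function('J')(N, w) = Add(7, w)
Function('R')(k) = -2 (Function('R')(k) = Add(Add(7, -5), Mul(-1, 4)) = Add(2, -4) = -2)
Mul(v, Add(Function('R')(0), -137)) = Mul(24, Add(-2, -137)) = Mul(24, -139) = -3336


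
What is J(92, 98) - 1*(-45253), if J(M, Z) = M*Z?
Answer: 54269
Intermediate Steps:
J(92, 98) - 1*(-45253) = 92*98 - 1*(-45253) = 9016 + 45253 = 54269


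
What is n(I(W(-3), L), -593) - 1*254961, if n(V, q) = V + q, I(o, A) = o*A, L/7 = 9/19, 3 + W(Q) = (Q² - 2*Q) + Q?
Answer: -4854959/19 ≈ -2.5552e+5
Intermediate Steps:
W(Q) = -3 + Q² - Q (W(Q) = -3 + ((Q² - 2*Q) + Q) = -3 + (Q² - Q) = -3 + Q² - Q)
L = 63/19 (L = 7*(9/19) = 63/19 ≈ 3.3158)
I(o, A) = A*o
n(I(W(-3), L), -593) - 1*254961 = (63*(-3 + (-3)² - 1*(-3))/19 - 593) - 1*254961 = (63*(-3 + 9 + 3)/19 - 593) - 254961 = ((63/19)*9 - 593) - 254961 = (567/19 - 593) - 254961 = -10700/19 - 254961 = -4854959/19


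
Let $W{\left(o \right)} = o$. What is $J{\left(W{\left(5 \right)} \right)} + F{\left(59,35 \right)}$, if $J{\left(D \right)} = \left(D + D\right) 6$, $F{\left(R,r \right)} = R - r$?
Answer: $84$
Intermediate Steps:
$J{\left(D \right)} = 12 D$ ($J{\left(D \right)} = 2 D 6 = 12 D$)
$J{\left(W{\left(5 \right)} \right)} + F{\left(59,35 \right)} = 12 \cdot 5 + \left(59 - 35\right) = 60 + \left(59 - 35\right) = 60 + 24 = 84$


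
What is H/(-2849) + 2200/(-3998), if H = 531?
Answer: -4195369/5695151 ≈ -0.73666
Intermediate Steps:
H/(-2849) + 2200/(-3998) = 531/(-2849) + 2200/(-3998) = 531*(-1/2849) + 2200*(-1/3998) = -531/2849 - 1100/1999 = -4195369/5695151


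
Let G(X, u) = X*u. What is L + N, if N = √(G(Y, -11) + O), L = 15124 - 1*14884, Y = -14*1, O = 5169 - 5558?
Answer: 240 + I*√235 ≈ 240.0 + 15.33*I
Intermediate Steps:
O = -389
Y = -14
L = 240 (L = 15124 - 14884 = 240)
N = I*√235 (N = √(-14*(-11) - 389) = √(154 - 389) = √(-235) = I*√235 ≈ 15.33*I)
L + N = 240 + I*√235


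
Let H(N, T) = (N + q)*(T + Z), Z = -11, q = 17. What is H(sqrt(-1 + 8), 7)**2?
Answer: 4736 + 544*sqrt(7) ≈ 6175.3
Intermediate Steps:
H(N, T) = (-11 + T)*(17 + N) (H(N, T) = (N + 17)*(T - 11) = (17 + N)*(-11 + T) = (-11 + T)*(17 + N))
H(sqrt(-1 + 8), 7)**2 = (-187 - 11*sqrt(-1 + 8) + 17*7 + sqrt(-1 + 8)*7)**2 = (-187 - 11*sqrt(7) + 119 + sqrt(7)*7)**2 = (-187 - 11*sqrt(7) + 119 + 7*sqrt(7))**2 = (-68 - 4*sqrt(7))**2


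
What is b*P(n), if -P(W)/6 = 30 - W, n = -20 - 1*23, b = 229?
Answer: -100302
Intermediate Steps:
n = -43 (n = -20 - 23 = -43)
P(W) = -180 + 6*W (P(W) = -6*(30 - W) = -180 + 6*W)
b*P(n) = 229*(-180 + 6*(-43)) = 229*(-180 - 258) = 229*(-438) = -100302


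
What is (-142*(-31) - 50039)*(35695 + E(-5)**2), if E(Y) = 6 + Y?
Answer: -1629058352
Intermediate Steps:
(-142*(-31) - 50039)*(35695 + E(-5)**2) = (-142*(-31) - 50039)*(35695 + (6 - 5)**2) = (4402 - 50039)*(35695 + 1**2) = -45637*(35695 + 1) = -45637*35696 = -1629058352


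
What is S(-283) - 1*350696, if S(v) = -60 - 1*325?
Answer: -351081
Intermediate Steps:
S(v) = -385 (S(v) = -60 - 325 = -385)
S(-283) - 1*350696 = -385 - 1*350696 = -385 - 350696 = -351081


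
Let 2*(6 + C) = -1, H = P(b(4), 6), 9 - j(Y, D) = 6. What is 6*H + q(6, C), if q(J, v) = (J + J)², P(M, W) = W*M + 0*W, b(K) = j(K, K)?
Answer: 252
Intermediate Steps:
j(Y, D) = 3 (j(Y, D) = 9 - 1*6 = 9 - 6 = 3)
b(K) = 3
P(M, W) = M*W (P(M, W) = M*W + 0 = M*W)
H = 18 (H = 3*6 = 18)
C = -13/2 (C = -6 + (½)*(-1) = -6 - ½ = -13/2 ≈ -6.5000)
q(J, v) = 4*J² (q(J, v) = (2*J)² = 4*J²)
6*H + q(6, C) = 6*18 + 4*6² = 108 + 4*36 = 108 + 144 = 252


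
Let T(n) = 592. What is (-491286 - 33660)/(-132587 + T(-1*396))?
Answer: 524946/131995 ≈ 3.9770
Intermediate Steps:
(-491286 - 33660)/(-132587 + T(-1*396)) = (-491286 - 33660)/(-132587 + 592) = -524946/(-131995) = -524946*(-1/131995) = 524946/131995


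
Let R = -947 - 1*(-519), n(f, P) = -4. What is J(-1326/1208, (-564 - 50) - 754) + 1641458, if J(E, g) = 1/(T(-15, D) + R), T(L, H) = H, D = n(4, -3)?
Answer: 709109855/432 ≈ 1.6415e+6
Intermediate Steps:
D = -4
R = -428 (R = -947 + 519 = -428)
J(E, g) = -1/432 (J(E, g) = 1/(-4 - 428) = 1/(-432) = -1/432)
J(-1326/1208, (-564 - 50) - 754) + 1641458 = -1/432 + 1641458 = 709109855/432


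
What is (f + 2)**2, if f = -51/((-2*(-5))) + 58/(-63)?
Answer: 6416089/396900 ≈ 16.165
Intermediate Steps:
f = -3793/630 (f = -51/10 + 58*(-1/63) = -51*1/10 - 58/63 = -51/10 - 58/63 = -3793/630 ≈ -6.0206)
(f + 2)**2 = (-3793/630 + 2)**2 = (-2533/630)**2 = 6416089/396900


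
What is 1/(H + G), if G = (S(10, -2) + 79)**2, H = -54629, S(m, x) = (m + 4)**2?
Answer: 1/20996 ≈ 4.7628e-5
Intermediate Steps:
S(m, x) = (4 + m)**2
G = 75625 (G = ((4 + 10)**2 + 79)**2 = (14**2 + 79)**2 = (196 + 79)**2 = 275**2 = 75625)
1/(H + G) = 1/(-54629 + 75625) = 1/20996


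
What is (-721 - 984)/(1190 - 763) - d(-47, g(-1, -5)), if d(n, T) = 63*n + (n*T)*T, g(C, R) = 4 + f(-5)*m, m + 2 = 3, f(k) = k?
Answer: 1282711/427 ≈ 3004.0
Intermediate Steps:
m = 1 (m = -2 + 3 = 1)
g(C, R) = -1 (g(C, R) = 4 - 5*1 = 4 - 5 = -1)
d(n, T) = 63*n + n*T² (d(n, T) = 63*n + (T*n)*T = 63*n + n*T²)
(-721 - 984)/(1190 - 763) - d(-47, g(-1, -5)) = (-721 - 984)/(1190 - 763) - (-47)*(63 + (-1)²) = -1705/427 - (-47)*(63 + 1) = -1705*1/427 - (-47)*64 = -1705/427 - 1*(-3008) = -1705/427 + 3008 = 1282711/427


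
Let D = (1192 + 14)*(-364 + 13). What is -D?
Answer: 423306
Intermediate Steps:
D = -423306 (D = 1206*(-351) = -423306)
-D = -1*(-423306) = 423306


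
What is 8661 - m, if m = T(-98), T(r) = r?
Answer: 8759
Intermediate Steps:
m = -98
8661 - m = 8661 - 1*(-98) = 8661 + 98 = 8759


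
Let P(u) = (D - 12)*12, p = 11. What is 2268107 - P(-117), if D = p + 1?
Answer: 2268107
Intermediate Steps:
D = 12 (D = 11 + 1 = 12)
P(u) = 0 (P(u) = (12 - 12)*12 = 0*12 = 0)
2268107 - P(-117) = 2268107 - 1*0 = 2268107 + 0 = 2268107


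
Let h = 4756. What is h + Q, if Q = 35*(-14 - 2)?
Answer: 4196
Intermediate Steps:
Q = -560 (Q = 35*(-16) = -560)
h + Q = 4756 - 560 = 4196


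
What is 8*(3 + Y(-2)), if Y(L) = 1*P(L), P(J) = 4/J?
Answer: 8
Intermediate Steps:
Y(L) = 4/L (Y(L) = 1*(4/L) = 4/L)
8*(3 + Y(-2)) = 8*(3 + 4/(-2)) = 8*(3 + 4*(-1/2)) = 8*(3 - 2) = 8*1 = 8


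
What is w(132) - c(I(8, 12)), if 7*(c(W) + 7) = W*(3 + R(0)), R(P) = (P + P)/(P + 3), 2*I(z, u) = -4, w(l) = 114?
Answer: 853/7 ≈ 121.86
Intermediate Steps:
I(z, u) = -2 (I(z, u) = (½)*(-4) = -2)
R(P) = 2*P/(3 + P) (R(P) = (2*P)/(3 + P) = 2*P/(3 + P))
c(W) = -7 + 3*W/7 (c(W) = -7 + (W*(3 + 2*0/(3 + 0)))/7 = -7 + (W*(3 + 2*0/3))/7 = -7 + (W*(3 + 2*0*(⅓)))/7 = -7 + (W*(3 + 0))/7 = -7 + (W*3)/7 = -7 + (3*W)/7 = -7 + 3*W/7)
w(132) - c(I(8, 12)) = 114 - (-7 + (3/7)*(-2)) = 114 - (-7 - 6/7) = 114 - 1*(-55/7) = 114 + 55/7 = 853/7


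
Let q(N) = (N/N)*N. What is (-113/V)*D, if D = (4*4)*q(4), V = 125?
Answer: -7232/125 ≈ -57.856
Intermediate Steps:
q(N) = N (q(N) = 1*N = N)
D = 64 (D = (4*4)*4 = 16*4 = 64)
(-113/V)*D = -113/125*64 = -7232/125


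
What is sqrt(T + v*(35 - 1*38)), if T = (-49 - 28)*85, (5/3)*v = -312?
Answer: I*sqrt(149585)/5 ≈ 77.352*I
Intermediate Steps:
v = -936/5 (v = (3/5)*(-312) = -936/5 ≈ -187.20)
T = -6545 (T = -77*85 = -6545)
sqrt(T + v*(35 - 1*38)) = sqrt(-6545 - 936*(35 - 1*38)/5) = sqrt(-6545 - 936*(35 - 38)/5) = sqrt(-6545 - 936/5*(-3)) = sqrt(-6545 + 2808/5) = sqrt(-29917/5) = I*sqrt(149585)/5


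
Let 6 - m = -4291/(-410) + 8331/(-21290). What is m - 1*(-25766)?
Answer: 11243663556/436445 ≈ 25762.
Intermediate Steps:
m = -1778314/436445 (m = 6 - (-4291/(-410) + 8331/(-21290)) = 6 - (-4291*(-1/410) + 8331*(-1/21290)) = 6 - (4291/410 - 8331/21290) = 6 - 1*4396984/436445 = 6 - 4396984/436445 = -1778314/436445 ≈ -4.0745)
m - 1*(-25766) = -1778314/436445 - 1*(-25766) = -1778314/436445 + 25766 = 11243663556/436445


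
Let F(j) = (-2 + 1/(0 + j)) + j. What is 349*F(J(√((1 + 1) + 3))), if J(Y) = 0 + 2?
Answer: 349/2 ≈ 174.50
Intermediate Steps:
J(Y) = 2
F(j) = -2 + j + 1/j (F(j) = (-2 + 1/j) + j = -2 + j + 1/j)
349*F(J(√((1 + 1) + 3))) = 349*(-2 + 2 + 1/2) = 349*(-2 + 2 + ½) = 349*(½) = 349/2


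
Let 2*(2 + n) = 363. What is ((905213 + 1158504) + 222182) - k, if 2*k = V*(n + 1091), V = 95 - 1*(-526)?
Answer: 7565635/4 ≈ 1.8914e+6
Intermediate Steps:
n = 359/2 (n = -2 + (½)*363 = -2 + 363/2 = 359/2 ≈ 179.50)
V = 621 (V = 95 + 526 = 621)
k = 1577961/4 (k = (621*(359/2 + 1091))/2 = (621*(2541/2))/2 = (½)*(1577961/2) = 1577961/4 ≈ 3.9449e+5)
((905213 + 1158504) + 222182) - k = ((905213 + 1158504) + 222182) - 1*1577961/4 = (2063717 + 222182) - 1577961/4 = 2285899 - 1577961/4 = 7565635/4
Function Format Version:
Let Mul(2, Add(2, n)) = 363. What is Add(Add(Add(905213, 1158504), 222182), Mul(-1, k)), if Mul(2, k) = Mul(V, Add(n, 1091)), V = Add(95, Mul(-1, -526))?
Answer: Rational(7565635, 4) ≈ 1.8914e+6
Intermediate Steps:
n = Rational(359, 2) (n = Add(-2, Mul(Rational(1, 2), 363)) = Add(-2, Rational(363, 2)) = Rational(359, 2) ≈ 179.50)
V = 621 (V = Add(95, 526) = 621)
k = Rational(1577961, 4) (k = Mul(Rational(1, 2), Mul(621, Add(Rational(359, 2), 1091))) = Mul(Rational(1, 2), Mul(621, Rational(2541, 2))) = Mul(Rational(1, 2), Rational(1577961, 2)) = Rational(1577961, 4) ≈ 3.9449e+5)
Add(Add(Add(905213, 1158504), 222182), Mul(-1, k)) = Add(Add(Add(905213, 1158504), 222182), Mul(-1, Rational(1577961, 4))) = Add(Add(2063717, 222182), Rational(-1577961, 4)) = Add(2285899, Rational(-1577961, 4)) = Rational(7565635, 4)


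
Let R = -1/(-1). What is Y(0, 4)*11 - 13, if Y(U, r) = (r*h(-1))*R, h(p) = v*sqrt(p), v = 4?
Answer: -13 + 176*I ≈ -13.0 + 176.0*I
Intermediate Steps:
R = 1 (R = -1*(-1) = 1)
h(p) = 4*sqrt(p)
Y(U, r) = 4*I*r (Y(U, r) = (r*(4*sqrt(-1)))*1 = (r*(4*I))*1 = (4*I*r)*1 = 4*I*r)
Y(0, 4)*11 - 13 = (4*I*4)*11 - 13 = (16*I)*11 - 13 = 176*I - 13 = -13 + 176*I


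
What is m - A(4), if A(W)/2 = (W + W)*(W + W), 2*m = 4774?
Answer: 2259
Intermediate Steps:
m = 2387 (m = (1/2)*4774 = 2387)
A(W) = 8*W**2 (A(W) = 2*((W + W)*(W + W)) = 2*((2*W)*(2*W)) = 2*(4*W**2) = 8*W**2)
m - A(4) = 2387 - 8*4**2 = 2387 - 8*16 = 2387 - 1*128 = 2387 - 128 = 2259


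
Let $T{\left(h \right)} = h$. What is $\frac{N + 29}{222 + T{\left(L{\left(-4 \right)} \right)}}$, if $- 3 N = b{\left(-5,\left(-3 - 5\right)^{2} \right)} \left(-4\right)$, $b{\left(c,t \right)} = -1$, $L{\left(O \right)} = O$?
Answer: $\frac{83}{654} \approx 0.12691$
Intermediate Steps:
$N = - \frac{4}{3}$ ($N = - \frac{\left(-1\right) \left(-4\right)}{3} = \left(- \frac{1}{3}\right) 4 = - \frac{4}{3} \approx -1.3333$)
$\frac{N + 29}{222 + T{\left(L{\left(-4 \right)} \right)}} = \frac{- \frac{4}{3} + 29}{222 - 4} = \frac{83}{3 \cdot 218} = \frac{83}{3} \cdot \frac{1}{218} = \frac{83}{654}$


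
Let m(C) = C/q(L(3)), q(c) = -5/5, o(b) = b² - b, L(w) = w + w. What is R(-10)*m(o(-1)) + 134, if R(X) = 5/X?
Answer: 135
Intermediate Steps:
L(w) = 2*w
q(c) = -1 (q(c) = -5*⅕ = -1)
m(C) = -C (m(C) = C/(-1) = C*(-1) = -C)
R(-10)*m(o(-1)) + 134 = (5/(-10))*(-(-1)*(-1 - 1)) + 134 = (5*(-⅒))*(-(-1)*(-2)) + 134 = -(-1)*2/2 + 134 = -½*(-2) + 134 = 1 + 134 = 135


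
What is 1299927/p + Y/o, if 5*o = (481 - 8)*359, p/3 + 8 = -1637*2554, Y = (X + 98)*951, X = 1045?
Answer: 22649498876927/709947105142 ≈ 31.903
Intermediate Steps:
Y = 1086993 (Y = (1045 + 98)*951 = 1143*951 = 1086993)
p = -12542718 (p = -24 + 3*(-1637*2554) = -24 + 3*(-4180898) = -24 - 12542694 = -12542718)
o = 169807/5 (o = ((481 - 8)*359)/5 = (473*359)/5 = (⅕)*169807 = 169807/5 ≈ 33961.)
1299927/p + Y/o = 1299927/(-12542718) + 1086993/(169807/5) = 1299927*(-1/12542718) + 1086993*(5/169807) = -433309/4180906 + 5434965/169807 = 22649498876927/709947105142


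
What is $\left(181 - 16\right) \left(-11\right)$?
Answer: $-1815$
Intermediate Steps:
$\left(181 - 16\right) \left(-11\right) = 165 \left(-11\right) = -1815$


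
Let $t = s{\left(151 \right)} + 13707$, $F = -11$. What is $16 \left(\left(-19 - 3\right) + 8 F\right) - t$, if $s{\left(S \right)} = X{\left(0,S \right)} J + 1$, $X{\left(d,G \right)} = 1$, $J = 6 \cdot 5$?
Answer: $-15498$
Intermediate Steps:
$J = 30$
$s{\left(S \right)} = 31$ ($s{\left(S \right)} = 1 \cdot 30 + 1 = 30 + 1 = 31$)
$t = 13738$ ($t = 31 + 13707 = 13738$)
$16 \left(\left(-19 - 3\right) + 8 F\right) - t = 16 \left(\left(-19 - 3\right) + 8 \left(-11\right)\right) - 13738 = 16 \left(\left(-19 - 3\right) - 88\right) - 13738 = 16 \left(-22 - 88\right) - 13738 = 16 \left(-110\right) - 13738 = -1760 - 13738 = -15498$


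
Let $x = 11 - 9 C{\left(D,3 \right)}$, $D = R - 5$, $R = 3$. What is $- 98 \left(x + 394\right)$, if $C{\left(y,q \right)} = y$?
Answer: $-41454$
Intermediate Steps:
$D = -2$ ($D = 3 - 5 = -2$)
$x = 29$ ($x = 11 - -18 = 11 + 18 = 29$)
$- 98 \left(x + 394\right) = - 98 \left(29 + 394\right) = \left(-98\right) 423 = -41454$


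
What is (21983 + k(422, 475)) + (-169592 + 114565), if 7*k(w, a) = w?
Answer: -230886/7 ≈ -32984.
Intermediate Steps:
k(w, a) = w/7
(21983 + k(422, 475)) + (-169592 + 114565) = (21983 + (1/7)*422) + (-169592 + 114565) = (21983 + 422/7) - 55027 = 154303/7 - 55027 = -230886/7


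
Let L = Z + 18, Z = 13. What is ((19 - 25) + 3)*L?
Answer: -93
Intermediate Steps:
L = 31 (L = 13 + 18 = 31)
((19 - 25) + 3)*L = ((19 - 25) + 3)*31 = (-6 + 3)*31 = -3*31 = -93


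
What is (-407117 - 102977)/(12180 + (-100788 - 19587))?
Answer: 510094/108195 ≈ 4.7146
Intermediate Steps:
(-407117 - 102977)/(12180 + (-100788 - 19587)) = -510094/(12180 - 120375) = -510094/(-108195) = -510094*(-1/108195) = 510094/108195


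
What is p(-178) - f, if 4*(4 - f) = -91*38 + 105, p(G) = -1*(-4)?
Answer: -3353/4 ≈ -838.25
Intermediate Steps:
p(G) = 4
f = 3369/4 (f = 4 - (-91*38 + 105)/4 = 4 - (-3458 + 105)/4 = 4 - ¼*(-3353) = 4 + 3353/4 = 3369/4 ≈ 842.25)
p(-178) - f = 4 - 1*3369/4 = 4 - 3369/4 = -3353/4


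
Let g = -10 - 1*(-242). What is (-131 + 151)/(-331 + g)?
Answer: -20/99 ≈ -0.20202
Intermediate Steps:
g = 232 (g = -10 + 242 = 232)
(-131 + 151)/(-331 + g) = (-131 + 151)/(-331 + 232) = 20/(-99) = 20*(-1/99) = -20/99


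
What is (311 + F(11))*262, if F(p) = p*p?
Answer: 113184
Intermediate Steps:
F(p) = p²
(311 + F(11))*262 = (311 + 11²)*262 = (311 + 121)*262 = 432*262 = 113184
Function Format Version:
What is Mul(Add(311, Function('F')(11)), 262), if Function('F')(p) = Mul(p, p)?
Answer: 113184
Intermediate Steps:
Function('F')(p) = Pow(p, 2)
Mul(Add(311, Function('F')(11)), 262) = Mul(Add(311, Pow(11, 2)), 262) = Mul(Add(311, 121), 262) = Mul(432, 262) = 113184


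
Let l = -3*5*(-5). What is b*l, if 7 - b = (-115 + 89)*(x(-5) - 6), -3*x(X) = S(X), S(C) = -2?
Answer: -9875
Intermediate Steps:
x(X) = 2/3 (x(X) = -1/3*(-2) = 2/3)
l = 75 (l = -15*(-5) = 75)
b = -395/3 (b = 7 - (-115 + 89)*(2/3 - 6) = 7 - (-26)*(-16)/3 = 7 - 1*416/3 = 7 - 416/3 = -395/3 ≈ -131.67)
b*l = -395/3*75 = -9875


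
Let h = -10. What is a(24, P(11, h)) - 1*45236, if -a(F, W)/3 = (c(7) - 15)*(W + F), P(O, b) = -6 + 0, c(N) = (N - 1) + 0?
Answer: -44750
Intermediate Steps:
c(N) = -1 + N (c(N) = (-1 + N) + 0 = -1 + N)
P(O, b) = -6
a(F, W) = 27*F + 27*W (a(F, W) = -3*((-1 + 7) - 15)*(W + F) = -3*(6 - 15)*(F + W) = -(-27)*(F + W) = -3*(-9*F - 9*W) = 27*F + 27*W)
a(24, P(11, h)) - 1*45236 = (27*24 + 27*(-6)) - 1*45236 = (648 - 162) - 45236 = 486 - 45236 = -44750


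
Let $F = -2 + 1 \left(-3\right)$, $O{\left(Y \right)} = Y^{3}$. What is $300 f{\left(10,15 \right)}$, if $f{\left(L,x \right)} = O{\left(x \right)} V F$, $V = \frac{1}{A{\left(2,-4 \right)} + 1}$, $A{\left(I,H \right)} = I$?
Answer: $-1687500$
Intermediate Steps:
$V = \frac{1}{3}$ ($V = \frac{1}{2 + 1} = \frac{1}{3} \approx 0.33333$)
$F = -5$ ($F = -2 - 3 = -5$)
$f{\left(L,x \right)} = - \frac{5 x^{3}}{3}$ ($f{\left(L,x \right)} = x^{3} \cdot \frac{1}{3} \left(-5\right) = \frac{x^{3}}{3} \left(-5\right) = - \frac{5 x^{3}}{3}$)
$300 f{\left(10,15 \right)} = 300 \left(- \frac{5 \cdot 15^{3}}{3}\right) = 300 \left(\left(- \frac{5}{3}\right) 3375\right) = 300 \left(-5625\right) = -1687500$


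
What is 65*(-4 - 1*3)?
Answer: -455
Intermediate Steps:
65*(-4 - 1*3) = 65*(-4 - 3) = 65*(-7) = -455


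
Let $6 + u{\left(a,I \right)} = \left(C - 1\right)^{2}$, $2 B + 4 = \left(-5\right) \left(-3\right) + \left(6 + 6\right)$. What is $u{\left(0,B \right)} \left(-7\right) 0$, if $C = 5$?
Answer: $0$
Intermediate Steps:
$B = \frac{23}{2}$ ($B = -2 + \frac{\left(-5\right) \left(-3\right) + \left(6 + 6\right)}{2} = -2 + \frac{15 + 12}{2} = -2 + \frac{1}{2} \cdot 27 = -2 + \frac{27}{2} = \frac{23}{2} \approx 11.5$)
$u{\left(a,I \right)} = 10$ ($u{\left(a,I \right)} = -6 + \left(5 - 1\right)^{2} = -6 + 4^{2} = -6 + 16 = 10$)
$u{\left(0,B \right)} \left(-7\right) 0 = 10 \left(-7\right) 0 = \left(-70\right) 0 = 0$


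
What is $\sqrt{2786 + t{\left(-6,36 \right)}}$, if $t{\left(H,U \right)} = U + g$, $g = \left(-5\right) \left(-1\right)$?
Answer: $\sqrt{2827} \approx 53.17$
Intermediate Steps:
$g = 5$
$t{\left(H,U \right)} = 5 + U$ ($t{\left(H,U \right)} = U + 5 = 5 + U$)
$\sqrt{2786 + t{\left(-6,36 \right)}} = \sqrt{2786 + \left(5 + 36\right)} = \sqrt{2786 + 41} = \sqrt{2827}$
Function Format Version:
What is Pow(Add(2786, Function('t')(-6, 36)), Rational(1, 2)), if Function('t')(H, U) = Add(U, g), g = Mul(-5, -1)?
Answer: Pow(2827, Rational(1, 2)) ≈ 53.170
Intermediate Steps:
g = 5
Function('t')(H, U) = Add(5, U) (Function('t')(H, U) = Add(U, 5) = Add(5, U))
Pow(Add(2786, Function('t')(-6, 36)), Rational(1, 2)) = Pow(Add(2786, Add(5, 36)), Rational(1, 2)) = Pow(Add(2786, 41), Rational(1, 2)) = Pow(2827, Rational(1, 2))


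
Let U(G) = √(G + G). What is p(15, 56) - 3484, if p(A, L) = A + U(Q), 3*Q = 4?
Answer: -3469 + 2*√6/3 ≈ -3467.4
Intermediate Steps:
Q = 4/3 (Q = (⅓)*4 = 4/3 ≈ 1.3333)
U(G) = √2*√G (U(G) = √(2*G) = √2*√G)
p(A, L) = A + 2*√6/3 (p(A, L) = A + √2*√(4/3) = A + √2*(2*√3/3) = A + 2*√6/3)
p(15, 56) - 3484 = (15 + 2*√6/3) - 3484 = -3469 + 2*√6/3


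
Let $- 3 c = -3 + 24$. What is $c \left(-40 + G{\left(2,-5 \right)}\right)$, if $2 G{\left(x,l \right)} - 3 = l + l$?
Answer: $\frac{609}{2} \approx 304.5$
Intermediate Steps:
$G{\left(x,l \right)} = \frac{3}{2} + l$ ($G{\left(x,l \right)} = \frac{3}{2} + \frac{l + l}{2} = \frac{3}{2} + \frac{2 l}{2} = \frac{3}{2} + l$)
$c = -7$ ($c = - \frac{-3 + 24}{3} = \left(- \frac{1}{3}\right) 21 = -7$)
$c \left(-40 + G{\left(2,-5 \right)}\right) = - 7 \left(-40 + \left(\frac{3}{2} - 5\right)\right) = - 7 \left(-40 - \frac{7}{2}\right) = \left(-7\right) \left(- \frac{87}{2}\right) = \frac{609}{2}$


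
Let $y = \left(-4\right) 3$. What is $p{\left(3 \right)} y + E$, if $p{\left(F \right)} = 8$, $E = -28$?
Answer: $-124$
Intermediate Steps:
$y = -12$
$p{\left(3 \right)} y + E = 8 \left(-12\right) - 28 = -96 - 28 = -124$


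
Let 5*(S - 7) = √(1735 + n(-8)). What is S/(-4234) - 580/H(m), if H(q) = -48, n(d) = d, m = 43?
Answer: 306923/25404 - √1727/21170 ≈ 12.080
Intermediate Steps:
S = 7 + √1727/5 (S = 7 + √(1735 - 8)/5 = 7 + √1727/5 ≈ 15.311)
S/(-4234) - 580/H(m) = (7 + √1727/5)/(-4234) - 580/(-48) = (7 + √1727/5)*(-1/4234) - 580*(-1/48) = (-7/4234 - √1727/21170) + 145/12 = 306923/25404 - √1727/21170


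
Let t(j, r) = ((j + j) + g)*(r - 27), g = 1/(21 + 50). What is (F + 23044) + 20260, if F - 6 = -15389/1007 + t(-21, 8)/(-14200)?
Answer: 43955225768727/1015257400 ≈ 43295.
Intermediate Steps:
g = 1/71 ≈ 0.014085
t(j, r) = (-27 + r)*(1/71 + 2*j) (t(j, r) = ((j + j) + 1/71)*(r - 27) = (2*j + 1/71)*(-27 + r) = (1/71 + 2*j)*(-27 + r) = (-27 + r)*(1/71 + 2*j))
F = -9480680873/1015257400 (F = 6 + (-15389/1007 + (-27/71 - 54*(-21) + (1/71)*8 + 2*(-21)*8)/(-14200)) = 6 + (-15389*1/1007 + (-27/71 + 1134 + 8/71 - 336)*(-1/14200)) = 6 + (-15389/1007 + (56639/71)*(-1/14200)) = 6 + (-15389/1007 - 56639/1008200) = 6 - 15572225273/1015257400 = -9480680873/1015257400 ≈ -9.3382)
(F + 23044) + 20260 = (-9480680873/1015257400 + 23044) + 20260 = 23386110844727/1015257400 + 20260 = 43955225768727/1015257400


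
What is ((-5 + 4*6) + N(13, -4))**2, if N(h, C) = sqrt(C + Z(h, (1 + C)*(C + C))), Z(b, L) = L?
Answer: 381 + 76*sqrt(5) ≈ 550.94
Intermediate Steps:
N(h, C) = sqrt(C + 2*C*(1 + C)) (N(h, C) = sqrt(C + (1 + C)*(C + C)) = sqrt(C + (1 + C)*(2*C)) = sqrt(C + 2*C*(1 + C)))
((-5 + 4*6) + N(13, -4))**2 = ((-5 + 4*6) + sqrt(-4*(3 + 2*(-4))))**2 = ((-5 + 24) + sqrt(-4*(3 - 8)))**2 = (19 + sqrt(-4*(-5)))**2 = (19 + sqrt(20))**2 = (19 + 2*sqrt(5))**2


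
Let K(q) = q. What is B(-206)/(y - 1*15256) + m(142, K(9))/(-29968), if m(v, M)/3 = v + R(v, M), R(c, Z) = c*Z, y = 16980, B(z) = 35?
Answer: -98365/807263 ≈ -0.12185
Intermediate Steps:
R(c, Z) = Z*c
m(v, M) = 3*v + 3*M*v (m(v, M) = 3*(v + M*v) = 3*v + 3*M*v)
B(-206)/(y - 1*15256) + m(142, K(9))/(-29968) = 35/(16980 - 1*15256) + (3*142*(1 + 9))/(-29968) = 35/(16980 - 15256) + (3*142*10)*(-1/29968) = 35/1724 + 4260*(-1/29968) = 35*(1/1724) - 1065/7492 = 35/1724 - 1065/7492 = -98365/807263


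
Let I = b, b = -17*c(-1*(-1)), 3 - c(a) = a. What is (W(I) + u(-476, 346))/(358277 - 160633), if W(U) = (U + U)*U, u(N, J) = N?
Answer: 459/49411 ≈ 0.0092894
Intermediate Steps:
c(a) = 3 - a
b = -34 (b = -17*(3 - (-1)*(-1)) = -17*(3 - 1*1) = -17*(3 - 1) = -17*2 = -34)
I = -34
W(U) = 2*U² (W(U) = (2*U)*U = 2*U²)
(W(I) + u(-476, 346))/(358277 - 160633) = (2*(-34)² - 476)/(358277 - 160633) = (2*1156 - 476)/197644 = (2312 - 476)*(1/197644) = 1836*(1/197644) = 459/49411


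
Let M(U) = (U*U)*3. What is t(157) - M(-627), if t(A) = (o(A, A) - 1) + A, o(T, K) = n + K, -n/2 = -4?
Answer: -1179066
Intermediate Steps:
n = 8 (n = -2*(-4) = 8)
M(U) = 3*U² (M(U) = U²*3 = 3*U²)
o(T, K) = 8 + K
t(A) = 7 + 2*A (t(A) = ((8 + A) - 1) + A = (7 + A) + A = 7 + 2*A)
t(157) - M(-627) = (7 + 2*157) - 3*(-627)² = (7 + 314) - 3*393129 = 321 - 1*1179387 = 321 - 1179387 = -1179066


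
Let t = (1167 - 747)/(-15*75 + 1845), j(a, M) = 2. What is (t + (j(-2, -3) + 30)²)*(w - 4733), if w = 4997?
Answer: 270490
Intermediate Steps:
t = 7/12 (t = 420/(-1125 + 1845) = 420/720 = 420*(1/720) = 7/12 ≈ 0.58333)
(t + (j(-2, -3) + 30)²)*(w - 4733) = (7/12 + (2 + 30)²)*(4997 - 4733) = (7/12 + 32²)*264 = (7/12 + 1024)*264 = (12295/12)*264 = 270490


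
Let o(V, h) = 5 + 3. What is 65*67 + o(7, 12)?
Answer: 4363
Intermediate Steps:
o(V, h) = 8
65*67 + o(7, 12) = 65*67 + 8 = 4355 + 8 = 4363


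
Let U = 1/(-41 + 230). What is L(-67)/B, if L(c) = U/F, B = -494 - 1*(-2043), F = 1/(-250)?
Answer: -250/292761 ≈ -0.00085394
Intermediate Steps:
U = 1/189 ≈ 0.0052910
F = -1/250 ≈ -0.0040000
B = 1549 (B = -494 + 2043 = 1549)
L(c) = -250/189 (L(c) = 1/(189*(-1/250)) = (1/189)*(-250) = -250/189)
L(-67)/B = -250/189/1549 = -250/189*1/1549 = -250/292761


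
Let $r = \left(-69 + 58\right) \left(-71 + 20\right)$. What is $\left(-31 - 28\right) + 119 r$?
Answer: $66700$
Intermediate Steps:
$r = 561$ ($r = \left(-11\right) \left(-51\right) = 561$)
$\left(-31 - 28\right) + 119 r = \left(-31 - 28\right) + 119 \cdot 561 = -59 + 66759 = 66700$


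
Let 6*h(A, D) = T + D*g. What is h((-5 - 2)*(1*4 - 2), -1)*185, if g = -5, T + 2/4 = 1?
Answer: 2035/12 ≈ 169.58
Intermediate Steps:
T = ½ (T = -½ + 1 = ½ ≈ 0.50000)
h(A, D) = 1/12 - 5*D/6 (h(A, D) = (½ + D*(-5))/6 = (½ - 5*D)/6 = 1/12 - 5*D/6)
h((-5 - 2)*(1*4 - 2), -1)*185 = (1/12 - ⅚*(-1))*185 = (1/12 + ⅚)*185 = (11/12)*185 = 2035/12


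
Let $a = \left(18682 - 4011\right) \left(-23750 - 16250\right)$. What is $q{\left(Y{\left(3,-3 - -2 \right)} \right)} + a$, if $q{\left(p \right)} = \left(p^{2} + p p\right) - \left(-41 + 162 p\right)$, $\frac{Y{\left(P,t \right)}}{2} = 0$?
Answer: $-586839959$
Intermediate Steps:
$a = -586840000$ ($a = 14671 \left(-40000\right) = -586840000$)
$Y{\left(P,t \right)} = 0$ ($Y{\left(P,t \right)} = 2 \cdot 0 = 0$)
$q{\left(p \right)} = 41 - 162 p + 2 p^{2}$ ($q{\left(p \right)} = \left(p^{2} + p^{2}\right) - \left(-41 + 162 p\right) = 2 p^{2} - \left(-41 + 162 p\right) = 41 - 162 p + 2 p^{2}$)
$q{\left(Y{\left(3,-3 - -2 \right)} \right)} + a = \left(41 - 0 + 2 \cdot 0^{2}\right) - 586840000 = \left(41 + 0 + 2 \cdot 0\right) - 586840000 = \left(41 + 0 + 0\right) - 586840000 = 41 - 586840000 = -586839959$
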